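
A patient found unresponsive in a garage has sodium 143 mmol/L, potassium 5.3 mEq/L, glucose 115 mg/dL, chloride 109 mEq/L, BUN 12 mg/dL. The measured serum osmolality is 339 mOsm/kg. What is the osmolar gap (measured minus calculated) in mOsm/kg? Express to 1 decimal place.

Calculated osmolality = 2·Na + glucose/18 + BUN/2.8
= 2·143 + 115/18 + 12/2.8
= 286 + 6.39 + 4.29
= 296.68 mOsm/kg ≈ 296.7 mOsm/kg
Osmolar gap = measured − calculated = 339 − 296.7 = 42.3 mOsm/kg

42.3 mOsm/kg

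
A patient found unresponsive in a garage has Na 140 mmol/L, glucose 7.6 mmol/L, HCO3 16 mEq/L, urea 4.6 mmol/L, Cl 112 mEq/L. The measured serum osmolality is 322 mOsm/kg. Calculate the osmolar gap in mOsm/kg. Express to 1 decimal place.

29.8 mOsm/kg

Calculated osmolality = 2·Na + glucose + urea
= 2·140 + 7.6 + 4.6
= 280 + 7.60 + 4.60
= 292.2 mOsm/kg ≈ 292.2 mOsm/kg
Osmolar gap = measured − calculated = 322 − 292.2 = 29.8 mOsm/kg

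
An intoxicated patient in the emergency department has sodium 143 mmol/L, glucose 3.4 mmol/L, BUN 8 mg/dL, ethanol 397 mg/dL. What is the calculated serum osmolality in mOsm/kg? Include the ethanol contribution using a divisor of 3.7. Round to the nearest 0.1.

399.6 mOsm/kg

Calculated osmolality = 2·Na + glucose + BUN/2.8 + ethanol/3.7
= 2·143 + 3.4 + 8/2.8 + 397/3.7
= 286 + 3.40 + 2.86 + 107.30
= 399.56 mOsm/kg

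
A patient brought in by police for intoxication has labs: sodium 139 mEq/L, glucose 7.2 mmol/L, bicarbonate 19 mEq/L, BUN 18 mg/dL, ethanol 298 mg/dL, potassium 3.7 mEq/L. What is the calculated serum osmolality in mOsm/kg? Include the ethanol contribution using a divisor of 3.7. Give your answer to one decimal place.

372.2 mOsm/kg

Calculated osmolality = 2·Na + glucose + BUN/2.8 + ethanol/3.7
= 2·139 + 7.2 + 18/2.8 + 298/3.7
= 278 + 7.20 + 6.43 + 80.54
= 372.17 mOsm/kg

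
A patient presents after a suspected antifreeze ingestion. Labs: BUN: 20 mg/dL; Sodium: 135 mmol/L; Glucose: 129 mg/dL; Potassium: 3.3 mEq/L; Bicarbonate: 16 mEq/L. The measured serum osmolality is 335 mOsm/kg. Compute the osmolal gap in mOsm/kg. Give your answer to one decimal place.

50.7 mOsm/kg

Calculated osmolality = 2·Na + glucose/18 + BUN/2.8
= 2·135 + 129/18 + 20/2.8
= 270 + 7.17 + 7.14
= 284.31 mOsm/kg ≈ 284.3 mOsm/kg
Osmolar gap = measured − calculated = 335 − 284.3 = 50.7 mOsm/kg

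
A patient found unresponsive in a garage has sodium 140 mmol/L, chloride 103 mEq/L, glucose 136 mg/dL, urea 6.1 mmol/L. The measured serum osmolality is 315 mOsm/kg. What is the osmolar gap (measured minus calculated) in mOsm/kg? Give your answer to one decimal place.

Calculated osmolality = 2·Na + glucose/18 + urea
= 2·140 + 136/18 + 6.1
= 280 + 7.56 + 6.10
= 293.66 mOsm/kg ≈ 293.7 mOsm/kg
Osmolar gap = measured − calculated = 315 − 293.7 = 21.3 mOsm/kg

21.3 mOsm/kg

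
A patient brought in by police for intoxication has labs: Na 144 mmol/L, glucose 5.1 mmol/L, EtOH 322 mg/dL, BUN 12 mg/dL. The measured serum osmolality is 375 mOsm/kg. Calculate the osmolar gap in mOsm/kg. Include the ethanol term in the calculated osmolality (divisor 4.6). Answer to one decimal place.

7.6 mOsm/kg

Calculated osmolality = 2·Na + glucose + BUN/2.8 + ethanol/4.6
= 2·144 + 5.1 + 12/2.8 + 322/4.6
= 288 + 5.10 + 4.29 + 70
= 367.39 mOsm/kg ≈ 367.4 mOsm/kg
Osmolar gap = measured − calculated = 375 − 367.4 = 7.6 mOsm/kg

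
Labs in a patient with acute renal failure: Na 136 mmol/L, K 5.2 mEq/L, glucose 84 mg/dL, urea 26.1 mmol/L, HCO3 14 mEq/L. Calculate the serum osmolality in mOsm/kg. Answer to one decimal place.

302.8 mOsm/kg

Calculated osmolality = 2·Na + glucose/18 + urea
= 2·136 + 84/18 + 26.1
= 272 + 4.67 + 26.10
= 302.77 mOsm/kg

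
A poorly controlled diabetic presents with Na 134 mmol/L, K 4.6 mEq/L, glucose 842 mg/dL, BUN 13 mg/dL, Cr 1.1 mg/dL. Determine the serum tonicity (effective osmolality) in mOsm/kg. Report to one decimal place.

Effective osmolality excludes urea (freely permeant across cell membranes):
2·Na + glucose/18
= 2·134 + 842/18
= 268 + 46.78
= 314.78 mOsm/kg

314.8 mOsm/kg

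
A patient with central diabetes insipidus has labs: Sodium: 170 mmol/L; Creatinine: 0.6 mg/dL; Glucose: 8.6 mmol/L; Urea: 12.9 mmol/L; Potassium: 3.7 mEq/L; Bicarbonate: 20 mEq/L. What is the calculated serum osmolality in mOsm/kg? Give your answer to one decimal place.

361.5 mOsm/kg

Calculated osmolality = 2·Na + glucose + urea
= 2·170 + 8.6 + 12.9
= 340 + 8.60 + 12.90
= 361.5 mOsm/kg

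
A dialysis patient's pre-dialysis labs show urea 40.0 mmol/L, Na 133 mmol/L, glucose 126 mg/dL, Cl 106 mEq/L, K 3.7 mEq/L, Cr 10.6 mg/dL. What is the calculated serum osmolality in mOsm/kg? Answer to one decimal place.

Calculated osmolality = 2·Na + glucose/18 + urea
= 2·133 + 126/18 + 40
= 266 + 7 + 40
= 313 mOsm/kg

313.0 mOsm/kg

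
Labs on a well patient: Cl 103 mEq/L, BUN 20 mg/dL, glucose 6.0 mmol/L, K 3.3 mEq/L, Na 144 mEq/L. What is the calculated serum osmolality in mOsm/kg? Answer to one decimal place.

301.1 mOsm/kg

Calculated osmolality = 2·Na + glucose + BUN/2.8
= 2·144 + 6 + 20/2.8
= 288 + 6 + 7.14
= 301.14 mOsm/kg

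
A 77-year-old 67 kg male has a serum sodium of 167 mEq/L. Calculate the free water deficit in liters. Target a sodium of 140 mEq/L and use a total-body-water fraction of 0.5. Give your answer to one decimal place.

TBW = 0.5 · 67 = 33.5 L
Free water deficit = TBW · (Na/140 − 1)
= 33.5 · (167/140 − 1)
= 33.5 · 0.1929
= 6.46 L

6.5 L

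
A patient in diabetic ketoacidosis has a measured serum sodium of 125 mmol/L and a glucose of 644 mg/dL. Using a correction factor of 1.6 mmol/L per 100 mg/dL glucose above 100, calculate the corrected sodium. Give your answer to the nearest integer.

134 mmol/L

Corrected Na = measured Na + 1.6 · (glucose − 100)/100
= 125 + 1.6 · (644 − 100)/100
= 125 + 8.7
= 133.7 mmol/L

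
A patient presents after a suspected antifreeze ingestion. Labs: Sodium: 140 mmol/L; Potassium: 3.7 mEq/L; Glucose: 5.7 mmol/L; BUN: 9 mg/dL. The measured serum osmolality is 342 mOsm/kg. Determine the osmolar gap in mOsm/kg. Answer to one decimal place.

53.1 mOsm/kg

Calculated osmolality = 2·Na + glucose + BUN/2.8
= 2·140 + 5.7 + 9/2.8
= 280 + 5.70 + 3.21
= 288.91 mOsm/kg ≈ 288.9 mOsm/kg
Osmolar gap = measured − calculated = 342 − 288.9 = 53.1 mOsm/kg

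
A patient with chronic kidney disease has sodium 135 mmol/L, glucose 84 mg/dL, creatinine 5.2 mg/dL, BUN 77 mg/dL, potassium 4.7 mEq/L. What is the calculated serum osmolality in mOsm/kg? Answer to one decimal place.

302.2 mOsm/kg

Calculated osmolality = 2·Na + glucose/18 + BUN/2.8
= 2·135 + 84/18 + 77/2.8
= 270 + 4.67 + 27.50
= 302.17 mOsm/kg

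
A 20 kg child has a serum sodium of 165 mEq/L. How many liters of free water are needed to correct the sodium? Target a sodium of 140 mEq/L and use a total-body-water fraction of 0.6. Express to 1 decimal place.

2.1 L

TBW = 0.6 · 20 = 12 L
Free water deficit = TBW · (Na/140 − 1)
= 12 · (165/140 − 1)
= 12 · 0.1786
= 2.14 L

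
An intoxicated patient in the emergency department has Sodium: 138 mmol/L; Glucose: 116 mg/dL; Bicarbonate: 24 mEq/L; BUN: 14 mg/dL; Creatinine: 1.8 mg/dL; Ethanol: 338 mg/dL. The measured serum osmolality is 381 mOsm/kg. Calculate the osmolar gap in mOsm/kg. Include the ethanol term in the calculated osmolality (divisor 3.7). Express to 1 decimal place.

2.2 mOsm/kg

Calculated osmolality = 2·Na + glucose/18 + BUN/2.8 + ethanol/3.7
= 2·138 + 116/18 + 14/2.8 + 338/3.7
= 276 + 6.44 + 5 + 91.35
= 378.79 mOsm/kg ≈ 378.8 mOsm/kg
Osmolar gap = measured − calculated = 381 − 378.8 = 2.2 mOsm/kg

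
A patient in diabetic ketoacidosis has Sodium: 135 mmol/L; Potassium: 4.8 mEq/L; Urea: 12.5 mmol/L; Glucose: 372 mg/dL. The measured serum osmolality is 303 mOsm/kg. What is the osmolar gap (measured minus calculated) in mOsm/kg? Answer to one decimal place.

-0.2 mOsm/kg

Calculated osmolality = 2·Na + glucose/18 + urea
= 2·135 + 372/18 + 12.5
= 270 + 20.67 + 12.50
= 303.17 mOsm/kg ≈ 303.2 mOsm/kg
Osmolar gap = measured − calculated = 303 − 303.2 = -0.2 mOsm/kg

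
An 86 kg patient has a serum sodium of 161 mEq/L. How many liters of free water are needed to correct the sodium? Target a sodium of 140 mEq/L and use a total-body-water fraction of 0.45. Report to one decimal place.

TBW = 0.45 · 86 = 38.7 L
Free water deficit = TBW · (Na/140 − 1)
= 38.7 · (161/140 − 1)
= 38.7 · 0.15
= 5.81 L

5.8 L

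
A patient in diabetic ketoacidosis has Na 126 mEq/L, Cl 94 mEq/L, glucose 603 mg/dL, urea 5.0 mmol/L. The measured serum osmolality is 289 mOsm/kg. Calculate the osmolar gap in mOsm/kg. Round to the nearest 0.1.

Calculated osmolality = 2·Na + glucose/18 + urea
= 2·126 + 603/18 + 5
= 252 + 33.50 + 5
= 290.5 mOsm/kg ≈ 290.5 mOsm/kg
Osmolar gap = measured − calculated = 289 − 290.5 = -1.5 mOsm/kg

-1.5 mOsm/kg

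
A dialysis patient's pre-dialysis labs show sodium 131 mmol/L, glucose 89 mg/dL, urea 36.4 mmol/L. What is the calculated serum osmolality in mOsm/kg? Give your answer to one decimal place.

Calculated osmolality = 2·Na + glucose/18 + urea
= 2·131 + 89/18 + 36.4
= 262 + 4.94 + 36.40
= 303.34 mOsm/kg

303.3 mOsm/kg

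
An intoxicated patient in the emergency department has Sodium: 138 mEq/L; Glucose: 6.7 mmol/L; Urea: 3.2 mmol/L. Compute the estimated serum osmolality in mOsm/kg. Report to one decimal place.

Calculated osmolality = 2·Na + glucose + urea
= 2·138 + 6.7 + 3.2
= 276 + 6.70 + 3.20
= 285.9 mOsm/kg

285.9 mOsm/kg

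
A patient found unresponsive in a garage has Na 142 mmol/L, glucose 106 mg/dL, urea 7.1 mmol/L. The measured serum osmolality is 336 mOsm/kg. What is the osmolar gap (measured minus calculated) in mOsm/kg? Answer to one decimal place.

39.0 mOsm/kg

Calculated osmolality = 2·Na + glucose/18 + urea
= 2·142 + 106/18 + 7.1
= 284 + 5.89 + 7.10
= 296.99 mOsm/kg ≈ 297.0 mOsm/kg
Osmolar gap = measured − calculated = 336 − 297.0 = 39.0 mOsm/kg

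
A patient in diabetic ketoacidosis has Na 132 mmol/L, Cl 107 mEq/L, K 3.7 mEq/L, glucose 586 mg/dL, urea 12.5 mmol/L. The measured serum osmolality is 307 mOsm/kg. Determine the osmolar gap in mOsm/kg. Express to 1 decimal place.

Calculated osmolality = 2·Na + glucose/18 + urea
= 2·132 + 586/18 + 12.5
= 264 + 32.56 + 12.50
= 309.06 mOsm/kg ≈ 309.1 mOsm/kg
Osmolar gap = measured − calculated = 307 − 309.1 = -2.1 mOsm/kg

-2.1 mOsm/kg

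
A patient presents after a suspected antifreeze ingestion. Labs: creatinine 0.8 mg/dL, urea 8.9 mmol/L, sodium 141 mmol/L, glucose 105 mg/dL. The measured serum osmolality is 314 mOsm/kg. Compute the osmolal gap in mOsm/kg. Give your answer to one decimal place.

17.3 mOsm/kg

Calculated osmolality = 2·Na + glucose/18 + urea
= 2·141 + 105/18 + 8.9
= 282 + 5.83 + 8.90
= 296.73 mOsm/kg ≈ 296.7 mOsm/kg
Osmolar gap = measured − calculated = 314 − 296.7 = 17.3 mOsm/kg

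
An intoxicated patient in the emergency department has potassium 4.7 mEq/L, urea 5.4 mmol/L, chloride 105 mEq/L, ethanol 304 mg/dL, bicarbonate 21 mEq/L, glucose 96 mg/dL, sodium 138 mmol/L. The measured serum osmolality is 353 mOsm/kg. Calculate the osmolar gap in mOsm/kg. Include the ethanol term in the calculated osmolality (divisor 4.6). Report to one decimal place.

0.2 mOsm/kg

Calculated osmolality = 2·Na + glucose/18 + urea + ethanol/4.6
= 2·138 + 96/18 + 5.4 + 304/4.6
= 276 + 5.33 + 5.40 + 66.09
= 352.82 mOsm/kg ≈ 352.8 mOsm/kg
Osmolar gap = measured − calculated = 353 − 352.8 = 0.2 mOsm/kg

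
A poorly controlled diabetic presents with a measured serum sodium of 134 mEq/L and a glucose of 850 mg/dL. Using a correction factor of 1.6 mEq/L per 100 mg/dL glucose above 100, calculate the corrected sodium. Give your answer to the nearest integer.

Corrected Na = measured Na + 1.6 · (glucose − 100)/100
= 134 + 1.6 · (850 − 100)/100
= 134 + 12
= 146 mEq/L

146 mEq/L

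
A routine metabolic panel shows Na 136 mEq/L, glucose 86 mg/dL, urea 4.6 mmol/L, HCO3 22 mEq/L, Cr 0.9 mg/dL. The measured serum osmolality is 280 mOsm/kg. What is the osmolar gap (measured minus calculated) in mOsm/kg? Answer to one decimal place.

Calculated osmolality = 2·Na + glucose/18 + urea
= 2·136 + 86/18 + 4.6
= 272 + 4.78 + 4.60
= 281.38 mOsm/kg ≈ 281.4 mOsm/kg
Osmolar gap = measured − calculated = 280 − 281.4 = -1.4 mOsm/kg

-1.4 mOsm/kg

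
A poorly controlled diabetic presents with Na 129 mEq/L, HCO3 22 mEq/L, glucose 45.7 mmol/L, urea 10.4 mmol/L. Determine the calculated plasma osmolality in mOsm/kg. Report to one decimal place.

314.1 mOsm/kg

Calculated osmolality = 2·Na + glucose + urea
= 2·129 + 45.7 + 10.4
= 258 + 45.70 + 10.40
= 314.1 mOsm/kg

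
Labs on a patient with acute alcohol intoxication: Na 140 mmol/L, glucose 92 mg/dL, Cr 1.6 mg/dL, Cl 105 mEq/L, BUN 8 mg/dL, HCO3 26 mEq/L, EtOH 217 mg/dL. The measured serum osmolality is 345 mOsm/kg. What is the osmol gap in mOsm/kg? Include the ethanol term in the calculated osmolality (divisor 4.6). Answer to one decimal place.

Calculated osmolality = 2·Na + glucose/18 + BUN/2.8 + ethanol/4.6
= 2·140 + 92/18 + 8/2.8 + 217/4.6
= 280 + 5.11 + 2.86 + 47.17
= 335.14 mOsm/kg ≈ 335.1 mOsm/kg
Osmolar gap = measured − calculated = 345 − 335.1 = 9.9 mOsm/kg

9.9 mOsm/kg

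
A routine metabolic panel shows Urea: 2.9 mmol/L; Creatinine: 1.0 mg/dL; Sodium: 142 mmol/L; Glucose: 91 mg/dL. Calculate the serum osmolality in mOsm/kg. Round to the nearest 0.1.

292.0 mOsm/kg

Calculated osmolality = 2·Na + glucose/18 + urea
= 2·142 + 91/18 + 2.9
= 284 + 5.06 + 2.90
= 291.96 mOsm/kg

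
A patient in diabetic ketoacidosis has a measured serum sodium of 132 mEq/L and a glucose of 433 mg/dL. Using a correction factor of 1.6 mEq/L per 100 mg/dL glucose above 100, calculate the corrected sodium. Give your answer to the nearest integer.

Corrected Na = measured Na + 1.6 · (glucose − 100)/100
= 132 + 1.6 · (433 − 100)/100
= 132 + 5.3
= 137.3 mEq/L

137 mEq/L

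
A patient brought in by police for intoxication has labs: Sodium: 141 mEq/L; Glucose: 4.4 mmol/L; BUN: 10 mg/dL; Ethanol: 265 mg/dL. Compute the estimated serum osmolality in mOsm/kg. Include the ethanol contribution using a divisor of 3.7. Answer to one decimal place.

Calculated osmolality = 2·Na + glucose + BUN/2.8 + ethanol/3.7
= 2·141 + 4.4 + 10/2.8 + 265/3.7
= 282 + 4.40 + 3.57 + 71.62
= 361.59 mOsm/kg

361.6 mOsm/kg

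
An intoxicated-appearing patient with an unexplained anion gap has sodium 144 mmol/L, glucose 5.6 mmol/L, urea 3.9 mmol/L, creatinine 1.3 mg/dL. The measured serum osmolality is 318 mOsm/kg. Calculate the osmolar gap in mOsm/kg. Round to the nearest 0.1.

20.5 mOsm/kg

Calculated osmolality = 2·Na + glucose + urea
= 2·144 + 5.6 + 3.9
= 288 + 5.60 + 3.90
= 297.5 mOsm/kg ≈ 297.5 mOsm/kg
Osmolar gap = measured − calculated = 318 − 297.5 = 20.5 mOsm/kg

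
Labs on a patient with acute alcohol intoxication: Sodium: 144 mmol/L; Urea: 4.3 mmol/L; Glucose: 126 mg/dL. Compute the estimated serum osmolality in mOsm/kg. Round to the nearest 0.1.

Calculated osmolality = 2·Na + glucose/18 + urea
= 2·144 + 126/18 + 4.3
= 288 + 7 + 4.30
= 299.3 mOsm/kg

299.3 mOsm/kg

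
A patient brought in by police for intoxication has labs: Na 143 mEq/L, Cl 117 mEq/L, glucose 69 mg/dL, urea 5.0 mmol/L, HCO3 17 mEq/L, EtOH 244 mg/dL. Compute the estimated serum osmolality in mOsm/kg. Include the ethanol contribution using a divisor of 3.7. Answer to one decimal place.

Calculated osmolality = 2·Na + glucose/18 + urea + ethanol/3.7
= 2·143 + 69/18 + 5 + 244/3.7
= 286 + 3.83 + 5 + 65.95
= 360.78 mOsm/kg

360.8 mOsm/kg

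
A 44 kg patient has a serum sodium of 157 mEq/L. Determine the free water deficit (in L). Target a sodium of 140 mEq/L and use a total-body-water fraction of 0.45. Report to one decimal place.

2.4 L

TBW = 0.45 · 44 = 19.8 L
Free water deficit = TBW · (Na/140 − 1)
= 19.8 · (157/140 − 1)
= 19.8 · 0.1214
= 2.4 L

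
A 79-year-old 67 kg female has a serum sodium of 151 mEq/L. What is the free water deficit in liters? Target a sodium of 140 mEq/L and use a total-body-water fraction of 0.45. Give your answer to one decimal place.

TBW = 0.45 · 67 = 30.15 L
Free water deficit = TBW · (Na/140 − 1)
= 30.15 · (151/140 − 1)
= 30.15 · 0.0786
= 2.37 L

2.4 L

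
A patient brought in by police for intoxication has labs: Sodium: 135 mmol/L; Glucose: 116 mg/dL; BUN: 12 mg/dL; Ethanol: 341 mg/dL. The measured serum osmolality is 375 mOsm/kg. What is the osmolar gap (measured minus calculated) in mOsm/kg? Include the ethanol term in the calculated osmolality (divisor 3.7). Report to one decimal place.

2.1 mOsm/kg

Calculated osmolality = 2·Na + glucose/18 + BUN/2.8 + ethanol/3.7
= 2·135 + 116/18 + 12/2.8 + 341/3.7
= 270 + 6.44 + 4.29 + 92.16
= 372.89 mOsm/kg ≈ 372.9 mOsm/kg
Osmolar gap = measured − calculated = 375 − 372.9 = 2.1 mOsm/kg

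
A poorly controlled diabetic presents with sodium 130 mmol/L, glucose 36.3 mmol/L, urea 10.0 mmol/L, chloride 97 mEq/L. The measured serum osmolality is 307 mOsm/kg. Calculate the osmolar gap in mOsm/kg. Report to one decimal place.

Calculated osmolality = 2·Na + glucose + urea
= 2·130 + 36.3 + 10
= 260 + 36.30 + 10
= 306.3 mOsm/kg ≈ 306.3 mOsm/kg
Osmolar gap = measured − calculated = 307 − 306.3 = 0.7 mOsm/kg

0.7 mOsm/kg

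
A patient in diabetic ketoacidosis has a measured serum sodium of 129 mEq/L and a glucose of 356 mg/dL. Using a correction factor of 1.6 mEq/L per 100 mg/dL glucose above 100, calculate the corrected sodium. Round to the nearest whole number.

133 mEq/L

Corrected Na = measured Na + 1.6 · (glucose − 100)/100
= 129 + 1.6 · (356 − 100)/100
= 129 + 4.1
= 133.1 mEq/L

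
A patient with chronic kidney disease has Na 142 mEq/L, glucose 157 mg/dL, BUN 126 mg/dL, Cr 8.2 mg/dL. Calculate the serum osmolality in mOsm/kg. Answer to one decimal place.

337.7 mOsm/kg

Calculated osmolality = 2·Na + glucose/18 + BUN/2.8
= 2·142 + 157/18 + 126/2.8
= 284 + 8.72 + 45
= 337.72 mOsm/kg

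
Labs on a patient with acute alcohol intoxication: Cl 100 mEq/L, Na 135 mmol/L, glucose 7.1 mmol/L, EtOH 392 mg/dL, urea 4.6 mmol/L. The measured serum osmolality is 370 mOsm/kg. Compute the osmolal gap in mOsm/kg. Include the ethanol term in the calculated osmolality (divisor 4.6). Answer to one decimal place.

Calculated osmolality = 2·Na + glucose + urea + ethanol/4.6
= 2·135 + 7.1 + 4.6 + 392/4.6
= 270 + 7.10 + 4.60 + 85.22
= 366.92 mOsm/kg ≈ 366.9 mOsm/kg
Osmolar gap = measured − calculated = 370 − 366.9 = 3.1 mOsm/kg

3.1 mOsm/kg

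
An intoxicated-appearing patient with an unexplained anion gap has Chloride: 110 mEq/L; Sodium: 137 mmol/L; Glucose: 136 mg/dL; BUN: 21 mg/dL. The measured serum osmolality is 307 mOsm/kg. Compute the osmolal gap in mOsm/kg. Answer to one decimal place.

Calculated osmolality = 2·Na + glucose/18 + BUN/2.8
= 2·137 + 136/18 + 21/2.8
= 274 + 7.56 + 7.50
= 289.06 mOsm/kg ≈ 289.1 mOsm/kg
Osmolar gap = measured − calculated = 307 − 289.1 = 17.9 mOsm/kg

17.9 mOsm/kg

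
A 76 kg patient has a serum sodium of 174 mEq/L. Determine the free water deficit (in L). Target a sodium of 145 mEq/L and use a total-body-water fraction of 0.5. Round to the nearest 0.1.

7.6 L

TBW = 0.5 · 76 = 38 L
Free water deficit = TBW · (Na/145 − 1)
= 38 · (174/145 − 1)
= 38 · 0.2
= 7.6 L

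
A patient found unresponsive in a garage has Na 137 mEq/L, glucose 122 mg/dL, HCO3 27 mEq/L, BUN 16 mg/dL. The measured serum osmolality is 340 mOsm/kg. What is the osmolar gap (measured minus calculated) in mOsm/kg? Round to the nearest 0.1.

53.5 mOsm/kg

Calculated osmolality = 2·Na + glucose/18 + BUN/2.8
= 2·137 + 122/18 + 16/2.8
= 274 + 6.78 + 5.71
= 286.49 mOsm/kg ≈ 286.5 mOsm/kg
Osmolar gap = measured − calculated = 340 − 286.5 = 53.5 mOsm/kg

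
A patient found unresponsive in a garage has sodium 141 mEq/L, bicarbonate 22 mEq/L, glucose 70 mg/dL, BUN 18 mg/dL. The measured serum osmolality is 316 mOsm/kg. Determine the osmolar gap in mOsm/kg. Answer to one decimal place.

Calculated osmolality = 2·Na + glucose/18 + BUN/2.8
= 2·141 + 70/18 + 18/2.8
= 282 + 3.89 + 6.43
= 292.32 mOsm/kg ≈ 292.3 mOsm/kg
Osmolar gap = measured − calculated = 316 − 292.3 = 23.7 mOsm/kg

23.7 mOsm/kg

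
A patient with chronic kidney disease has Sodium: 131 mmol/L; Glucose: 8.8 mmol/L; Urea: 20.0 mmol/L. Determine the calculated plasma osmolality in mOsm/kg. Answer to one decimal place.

290.8 mOsm/kg

Calculated osmolality = 2·Na + glucose + urea
= 2·131 + 8.8 + 20
= 262 + 8.80 + 20
= 290.8 mOsm/kg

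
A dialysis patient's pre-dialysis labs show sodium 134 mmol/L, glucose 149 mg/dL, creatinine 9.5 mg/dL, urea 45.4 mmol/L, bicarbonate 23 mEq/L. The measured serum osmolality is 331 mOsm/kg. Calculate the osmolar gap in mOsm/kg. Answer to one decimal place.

Calculated osmolality = 2·Na + glucose/18 + urea
= 2·134 + 149/18 + 45.4
= 268 + 8.28 + 45.40
= 321.68 mOsm/kg ≈ 321.7 mOsm/kg
Osmolar gap = measured − calculated = 331 − 321.7 = 9.3 mOsm/kg

9.3 mOsm/kg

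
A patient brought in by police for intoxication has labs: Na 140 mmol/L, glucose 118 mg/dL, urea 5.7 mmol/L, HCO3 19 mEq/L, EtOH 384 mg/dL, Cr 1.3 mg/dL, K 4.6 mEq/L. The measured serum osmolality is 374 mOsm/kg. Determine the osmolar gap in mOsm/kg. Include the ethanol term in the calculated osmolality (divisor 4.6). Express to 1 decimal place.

Calculated osmolality = 2·Na + glucose/18 + urea + ethanol/4.6
= 2·140 + 118/18 + 5.7 + 384/4.6
= 280 + 6.56 + 5.70 + 83.48
= 375.74 mOsm/kg ≈ 375.7 mOsm/kg
Osmolar gap = measured − calculated = 374 − 375.7 = -1.7 mOsm/kg

-1.7 mOsm/kg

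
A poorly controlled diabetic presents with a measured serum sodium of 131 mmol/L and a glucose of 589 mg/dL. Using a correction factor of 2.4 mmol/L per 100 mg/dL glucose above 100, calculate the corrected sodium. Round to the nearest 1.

Corrected Na = measured Na + 2.4 · (glucose − 100)/100
= 131 + 2.4 · (589 − 100)/100
= 131 + 11.7
= 142.7 mmol/L

143 mmol/L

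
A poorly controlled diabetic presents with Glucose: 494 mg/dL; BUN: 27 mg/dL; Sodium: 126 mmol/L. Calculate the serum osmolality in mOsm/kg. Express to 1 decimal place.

Calculated osmolality = 2·Na + glucose/18 + BUN/2.8
= 2·126 + 494/18 + 27/2.8
= 252 + 27.44 + 9.64
= 289.08 mOsm/kg

289.1 mOsm/kg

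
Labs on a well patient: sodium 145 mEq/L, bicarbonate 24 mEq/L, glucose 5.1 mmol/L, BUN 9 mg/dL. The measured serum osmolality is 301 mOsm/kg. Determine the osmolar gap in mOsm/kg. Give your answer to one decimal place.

2.7 mOsm/kg

Calculated osmolality = 2·Na + glucose + BUN/2.8
= 2·145 + 5.1 + 9/2.8
= 290 + 5.10 + 3.21
= 298.31 mOsm/kg ≈ 298.3 mOsm/kg
Osmolar gap = measured − calculated = 301 − 298.3 = 2.7 mOsm/kg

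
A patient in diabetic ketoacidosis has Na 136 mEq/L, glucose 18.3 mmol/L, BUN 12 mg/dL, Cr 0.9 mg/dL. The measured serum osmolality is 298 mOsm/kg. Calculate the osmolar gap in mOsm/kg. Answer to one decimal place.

3.4 mOsm/kg

Calculated osmolality = 2·Na + glucose + BUN/2.8
= 2·136 + 18.3 + 12/2.8
= 272 + 18.30 + 4.29
= 294.59 mOsm/kg ≈ 294.6 mOsm/kg
Osmolar gap = measured − calculated = 298 − 294.6 = 3.4 mOsm/kg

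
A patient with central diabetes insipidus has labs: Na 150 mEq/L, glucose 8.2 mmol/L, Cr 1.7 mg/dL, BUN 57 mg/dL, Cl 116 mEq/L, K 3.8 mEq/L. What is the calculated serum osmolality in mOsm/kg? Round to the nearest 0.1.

328.6 mOsm/kg

Calculated osmolality = 2·Na + glucose + BUN/2.8
= 2·150 + 8.2 + 57/2.8
= 300 + 8.20 + 20.36
= 328.56 mOsm/kg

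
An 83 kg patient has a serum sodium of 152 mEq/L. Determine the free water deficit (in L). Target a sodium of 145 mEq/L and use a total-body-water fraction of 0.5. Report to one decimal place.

TBW = 0.5 · 83 = 41.5 L
Free water deficit = TBW · (Na/145 − 1)
= 41.5 · (152/145 − 1)
= 41.5 · 0.0483
= 2 L

2.0 L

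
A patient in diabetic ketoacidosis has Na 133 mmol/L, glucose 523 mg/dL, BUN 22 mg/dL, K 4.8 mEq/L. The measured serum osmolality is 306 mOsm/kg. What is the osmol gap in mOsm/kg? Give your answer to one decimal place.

3.1 mOsm/kg

Calculated osmolality = 2·Na + glucose/18 + BUN/2.8
= 2·133 + 523/18 + 22/2.8
= 266 + 29.06 + 7.86
= 302.92 mOsm/kg ≈ 302.9 mOsm/kg
Osmolar gap = measured − calculated = 306 − 302.9 = 3.1 mOsm/kg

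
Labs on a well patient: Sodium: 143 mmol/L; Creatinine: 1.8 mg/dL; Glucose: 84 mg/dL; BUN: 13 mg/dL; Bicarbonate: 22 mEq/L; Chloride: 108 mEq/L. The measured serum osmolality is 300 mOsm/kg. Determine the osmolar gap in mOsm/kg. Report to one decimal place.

4.7 mOsm/kg

Calculated osmolality = 2·Na + glucose/18 + BUN/2.8
= 2·143 + 84/18 + 13/2.8
= 286 + 4.67 + 4.64
= 295.31 mOsm/kg ≈ 295.3 mOsm/kg
Osmolar gap = measured − calculated = 300 − 295.3 = 4.7 mOsm/kg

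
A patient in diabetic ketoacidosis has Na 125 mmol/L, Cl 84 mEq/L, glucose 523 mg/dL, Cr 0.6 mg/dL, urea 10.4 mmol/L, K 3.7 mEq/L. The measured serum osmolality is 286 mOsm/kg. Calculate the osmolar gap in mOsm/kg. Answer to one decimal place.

-3.5 mOsm/kg

Calculated osmolality = 2·Na + glucose/18 + urea
= 2·125 + 523/18 + 10.4
= 250 + 29.06 + 10.40
= 289.46 mOsm/kg ≈ 289.5 mOsm/kg
Osmolar gap = measured − calculated = 286 − 289.5 = -3.5 mOsm/kg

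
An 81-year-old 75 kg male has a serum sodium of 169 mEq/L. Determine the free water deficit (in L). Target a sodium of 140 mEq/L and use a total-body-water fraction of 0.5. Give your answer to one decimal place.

TBW = 0.5 · 75 = 37.5 L
Free water deficit = TBW · (Na/140 − 1)
= 37.5 · (169/140 − 1)
= 37.5 · 0.2071
= 7.77 L

7.8 L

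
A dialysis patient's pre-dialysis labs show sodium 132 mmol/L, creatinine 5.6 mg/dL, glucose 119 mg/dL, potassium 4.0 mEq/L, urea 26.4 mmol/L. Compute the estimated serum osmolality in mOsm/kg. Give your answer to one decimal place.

297.0 mOsm/kg

Calculated osmolality = 2·Na + glucose/18 + urea
= 2·132 + 119/18 + 26.4
= 264 + 6.61 + 26.40
= 297.01 mOsm/kg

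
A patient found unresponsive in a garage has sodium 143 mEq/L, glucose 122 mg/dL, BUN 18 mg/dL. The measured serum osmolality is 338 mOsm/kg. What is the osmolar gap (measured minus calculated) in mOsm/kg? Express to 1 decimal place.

Calculated osmolality = 2·Na + glucose/18 + BUN/2.8
= 2·143 + 122/18 + 18/2.8
= 286 + 6.78 + 6.43
= 299.21 mOsm/kg ≈ 299.2 mOsm/kg
Osmolar gap = measured − calculated = 338 − 299.2 = 38.8 mOsm/kg

38.8 mOsm/kg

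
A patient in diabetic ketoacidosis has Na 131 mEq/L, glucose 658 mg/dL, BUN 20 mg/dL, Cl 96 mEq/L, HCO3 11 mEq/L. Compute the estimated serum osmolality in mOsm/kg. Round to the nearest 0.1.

Calculated osmolality = 2·Na + glucose/18 + BUN/2.8
= 2·131 + 658/18 + 20/2.8
= 262 + 36.56 + 7.14
= 305.7 mOsm/kg

305.7 mOsm/kg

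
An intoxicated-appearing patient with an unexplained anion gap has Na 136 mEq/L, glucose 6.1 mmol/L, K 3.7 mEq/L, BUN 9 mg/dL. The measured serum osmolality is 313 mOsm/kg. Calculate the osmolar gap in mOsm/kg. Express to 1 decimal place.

31.7 mOsm/kg

Calculated osmolality = 2·Na + glucose + BUN/2.8
= 2·136 + 6.1 + 9/2.8
= 272 + 6.10 + 3.21
= 281.31 mOsm/kg ≈ 281.3 mOsm/kg
Osmolar gap = measured − calculated = 313 − 281.3 = 31.7 mOsm/kg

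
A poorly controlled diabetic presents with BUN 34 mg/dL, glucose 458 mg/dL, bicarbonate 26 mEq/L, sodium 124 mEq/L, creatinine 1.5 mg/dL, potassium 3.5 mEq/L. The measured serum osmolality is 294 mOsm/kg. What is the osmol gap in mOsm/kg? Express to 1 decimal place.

Calculated osmolality = 2·Na + glucose/18 + BUN/2.8
= 2·124 + 458/18 + 34/2.8
= 248 + 25.44 + 12.14
= 285.58 mOsm/kg ≈ 285.6 mOsm/kg
Osmolar gap = measured − calculated = 294 − 285.6 = 8.4 mOsm/kg

8.4 mOsm/kg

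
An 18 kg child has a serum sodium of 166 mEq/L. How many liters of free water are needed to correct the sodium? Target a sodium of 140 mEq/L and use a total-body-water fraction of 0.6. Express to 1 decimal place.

2.0 L

TBW = 0.6 · 18 = 10.8 L
Free water deficit = TBW · (Na/140 − 1)
= 10.8 · (166/140 − 1)
= 10.8 · 0.1857
= 2.01 L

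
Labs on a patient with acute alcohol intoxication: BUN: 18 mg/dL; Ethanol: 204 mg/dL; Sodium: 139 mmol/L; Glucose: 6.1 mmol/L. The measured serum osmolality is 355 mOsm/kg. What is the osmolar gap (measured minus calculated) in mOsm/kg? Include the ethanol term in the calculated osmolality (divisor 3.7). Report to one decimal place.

9.3 mOsm/kg

Calculated osmolality = 2·Na + glucose + BUN/2.8 + ethanol/3.7
= 2·139 + 6.1 + 18/2.8 + 204/3.7
= 278 + 6.10 + 6.43 + 55.14
= 345.67 mOsm/kg ≈ 345.7 mOsm/kg
Osmolar gap = measured − calculated = 355 − 345.7 = 9.3 mOsm/kg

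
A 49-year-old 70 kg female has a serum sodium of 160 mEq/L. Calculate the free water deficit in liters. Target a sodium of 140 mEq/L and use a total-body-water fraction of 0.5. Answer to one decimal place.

TBW = 0.5 · 70 = 35 L
Free water deficit = TBW · (Na/140 − 1)
= 35 · (160/140 − 1)
= 35 · 0.1429
= 5 L

5.0 L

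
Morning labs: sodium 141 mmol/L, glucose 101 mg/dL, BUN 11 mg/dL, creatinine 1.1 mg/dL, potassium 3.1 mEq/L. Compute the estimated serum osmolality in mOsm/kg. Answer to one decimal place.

291.5 mOsm/kg

Calculated osmolality = 2·Na + glucose/18 + BUN/2.8
= 2·141 + 101/18 + 11/2.8
= 282 + 5.61 + 3.93
= 291.54 mOsm/kg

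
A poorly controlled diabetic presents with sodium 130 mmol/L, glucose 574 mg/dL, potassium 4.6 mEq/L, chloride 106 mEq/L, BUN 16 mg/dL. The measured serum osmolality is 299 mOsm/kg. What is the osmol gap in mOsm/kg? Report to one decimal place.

1.4 mOsm/kg

Calculated osmolality = 2·Na + glucose/18 + BUN/2.8
= 2·130 + 574/18 + 16/2.8
= 260 + 31.89 + 5.71
= 297.6 mOsm/kg ≈ 297.6 mOsm/kg
Osmolar gap = measured − calculated = 299 − 297.6 = 1.4 mOsm/kg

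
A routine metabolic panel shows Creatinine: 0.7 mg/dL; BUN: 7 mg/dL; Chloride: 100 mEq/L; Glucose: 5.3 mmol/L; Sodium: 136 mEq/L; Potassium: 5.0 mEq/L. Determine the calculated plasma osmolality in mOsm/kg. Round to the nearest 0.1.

Calculated osmolality = 2·Na + glucose + BUN/2.8
= 2·136 + 5.3 + 7/2.8
= 272 + 5.30 + 2.50
= 279.8 mOsm/kg

279.8 mOsm/kg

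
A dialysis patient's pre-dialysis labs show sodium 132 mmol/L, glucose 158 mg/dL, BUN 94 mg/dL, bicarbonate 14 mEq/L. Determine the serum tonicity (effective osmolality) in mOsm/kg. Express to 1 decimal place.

Effective osmolality excludes urea (freely permeant across cell membranes):
2·Na + glucose/18
= 2·132 + 158/18
= 264 + 8.78
= 272.78 mOsm/kg

272.8 mOsm/kg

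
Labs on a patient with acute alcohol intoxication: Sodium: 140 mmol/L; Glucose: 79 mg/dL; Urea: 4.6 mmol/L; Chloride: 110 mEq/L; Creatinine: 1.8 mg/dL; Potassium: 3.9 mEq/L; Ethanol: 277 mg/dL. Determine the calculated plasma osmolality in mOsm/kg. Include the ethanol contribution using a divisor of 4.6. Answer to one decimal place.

349.2 mOsm/kg

Calculated osmolality = 2·Na + glucose/18 + urea + ethanol/4.6
= 2·140 + 79/18 + 4.6 + 277/4.6
= 280 + 4.39 + 4.60 + 60.22
= 349.21 mOsm/kg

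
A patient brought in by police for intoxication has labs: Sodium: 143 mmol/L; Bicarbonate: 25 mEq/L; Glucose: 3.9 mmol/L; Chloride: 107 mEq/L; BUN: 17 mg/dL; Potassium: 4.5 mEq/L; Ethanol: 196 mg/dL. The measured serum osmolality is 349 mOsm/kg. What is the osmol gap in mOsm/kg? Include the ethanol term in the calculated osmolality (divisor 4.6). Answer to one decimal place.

Calculated osmolality = 2·Na + glucose + BUN/2.8 + ethanol/4.6
= 2·143 + 3.9 + 17/2.8 + 196/4.6
= 286 + 3.90 + 6.07 + 42.61
= 338.58 mOsm/kg ≈ 338.6 mOsm/kg
Osmolar gap = measured − calculated = 349 − 338.6 = 10.4 mOsm/kg

10.4 mOsm/kg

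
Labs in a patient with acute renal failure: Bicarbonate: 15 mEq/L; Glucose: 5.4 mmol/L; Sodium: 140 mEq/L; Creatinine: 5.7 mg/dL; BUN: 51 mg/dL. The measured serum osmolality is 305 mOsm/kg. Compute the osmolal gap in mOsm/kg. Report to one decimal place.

Calculated osmolality = 2·Na + glucose + BUN/2.8
= 2·140 + 5.4 + 51/2.8
= 280 + 5.40 + 18.21
= 303.61 mOsm/kg ≈ 303.6 mOsm/kg
Osmolar gap = measured − calculated = 305 − 303.6 = 1.4 mOsm/kg

1.4 mOsm/kg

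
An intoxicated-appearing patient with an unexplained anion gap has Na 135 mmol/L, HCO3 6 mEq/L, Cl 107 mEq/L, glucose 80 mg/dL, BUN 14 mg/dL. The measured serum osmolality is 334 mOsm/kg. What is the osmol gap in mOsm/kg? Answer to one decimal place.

54.6 mOsm/kg

Calculated osmolality = 2·Na + glucose/18 + BUN/2.8
= 2·135 + 80/18 + 14/2.8
= 270 + 4.44 + 5
= 279.44 mOsm/kg ≈ 279.4 mOsm/kg
Osmolar gap = measured − calculated = 334 − 279.4 = 54.6 mOsm/kg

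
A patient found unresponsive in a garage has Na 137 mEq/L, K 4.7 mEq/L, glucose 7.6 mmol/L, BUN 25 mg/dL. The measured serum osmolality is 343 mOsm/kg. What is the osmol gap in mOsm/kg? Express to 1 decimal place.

Calculated osmolality = 2·Na + glucose + BUN/2.8
= 2·137 + 7.6 + 25/2.8
= 274 + 7.60 + 8.93
= 290.53 mOsm/kg ≈ 290.5 mOsm/kg
Osmolar gap = measured − calculated = 343 − 290.5 = 52.5 mOsm/kg

52.5 mOsm/kg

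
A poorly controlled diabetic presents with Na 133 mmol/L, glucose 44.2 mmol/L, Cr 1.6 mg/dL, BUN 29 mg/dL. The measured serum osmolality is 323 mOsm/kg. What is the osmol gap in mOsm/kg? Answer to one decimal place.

Calculated osmolality = 2·Na + glucose + BUN/2.8
= 2·133 + 44.2 + 29/2.8
= 266 + 44.20 + 10.36
= 320.56 mOsm/kg ≈ 320.6 mOsm/kg
Osmolar gap = measured − calculated = 323 − 320.6 = 2.4 mOsm/kg

2.4 mOsm/kg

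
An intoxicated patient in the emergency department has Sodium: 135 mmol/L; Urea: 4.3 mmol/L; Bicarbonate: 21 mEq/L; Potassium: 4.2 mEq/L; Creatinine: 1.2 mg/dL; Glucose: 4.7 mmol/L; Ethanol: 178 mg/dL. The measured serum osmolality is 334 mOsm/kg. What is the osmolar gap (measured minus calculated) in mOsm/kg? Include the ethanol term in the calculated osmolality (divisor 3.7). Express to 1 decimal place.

6.9 mOsm/kg

Calculated osmolality = 2·Na + glucose + urea + ethanol/3.7
= 2·135 + 4.7 + 4.3 + 178/3.7
= 270 + 4.70 + 4.30 + 48.11
= 327.11 mOsm/kg ≈ 327.1 mOsm/kg
Osmolar gap = measured − calculated = 334 − 327.1 = 6.9 mOsm/kg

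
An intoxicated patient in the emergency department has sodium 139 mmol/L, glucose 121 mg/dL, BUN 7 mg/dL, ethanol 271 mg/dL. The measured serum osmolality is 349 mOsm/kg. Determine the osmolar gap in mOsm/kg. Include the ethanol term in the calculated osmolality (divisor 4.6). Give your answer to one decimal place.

2.9 mOsm/kg

Calculated osmolality = 2·Na + glucose/18 + BUN/2.8 + ethanol/4.6
= 2·139 + 121/18 + 7/2.8 + 271/4.6
= 278 + 6.72 + 2.50 + 58.91
= 346.13 mOsm/kg ≈ 346.1 mOsm/kg
Osmolar gap = measured − calculated = 349 − 346.1 = 2.9 mOsm/kg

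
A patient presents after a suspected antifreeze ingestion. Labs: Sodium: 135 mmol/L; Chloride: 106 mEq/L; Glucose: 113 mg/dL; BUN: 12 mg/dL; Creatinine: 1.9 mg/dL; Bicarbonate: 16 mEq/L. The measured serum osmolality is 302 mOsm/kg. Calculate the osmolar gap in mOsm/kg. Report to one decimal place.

21.4 mOsm/kg

Calculated osmolality = 2·Na + glucose/18 + BUN/2.8
= 2·135 + 113/18 + 12/2.8
= 270 + 6.28 + 4.29
= 280.57 mOsm/kg ≈ 280.6 mOsm/kg
Osmolar gap = measured − calculated = 302 − 280.6 = 21.4 mOsm/kg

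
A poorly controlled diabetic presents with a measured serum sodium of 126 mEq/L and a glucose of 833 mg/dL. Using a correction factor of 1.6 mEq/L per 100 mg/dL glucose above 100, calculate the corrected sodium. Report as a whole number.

138 mEq/L

Corrected Na = measured Na + 1.6 · (glucose − 100)/100
= 126 + 1.6 · (833 − 100)/100
= 126 + 11.7
= 137.7 mEq/L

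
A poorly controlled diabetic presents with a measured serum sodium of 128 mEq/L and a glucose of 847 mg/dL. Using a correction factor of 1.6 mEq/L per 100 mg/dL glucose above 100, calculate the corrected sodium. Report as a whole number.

Corrected Na = measured Na + 1.6 · (glucose − 100)/100
= 128 + 1.6 · (847 − 100)/100
= 128 + 12
= 140 mEq/L

140 mEq/L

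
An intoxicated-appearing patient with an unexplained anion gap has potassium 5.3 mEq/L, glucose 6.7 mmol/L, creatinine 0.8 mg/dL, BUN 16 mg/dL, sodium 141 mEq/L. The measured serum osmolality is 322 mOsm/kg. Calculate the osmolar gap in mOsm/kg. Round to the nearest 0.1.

Calculated osmolality = 2·Na + glucose + BUN/2.8
= 2·141 + 6.7 + 16/2.8
= 282 + 6.70 + 5.71
= 294.41 mOsm/kg ≈ 294.4 mOsm/kg
Osmolar gap = measured − calculated = 322 − 294.4 = 27.6 mOsm/kg

27.6 mOsm/kg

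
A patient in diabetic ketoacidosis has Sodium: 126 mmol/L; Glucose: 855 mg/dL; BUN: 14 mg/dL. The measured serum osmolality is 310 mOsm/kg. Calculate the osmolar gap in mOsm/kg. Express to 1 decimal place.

Calculated osmolality = 2·Na + glucose/18 + BUN/2.8
= 2·126 + 855/18 + 14/2.8
= 252 + 47.50 + 5
= 304.5 mOsm/kg ≈ 304.5 mOsm/kg
Osmolar gap = measured − calculated = 310 − 304.5 = 5.5 mOsm/kg

5.5 mOsm/kg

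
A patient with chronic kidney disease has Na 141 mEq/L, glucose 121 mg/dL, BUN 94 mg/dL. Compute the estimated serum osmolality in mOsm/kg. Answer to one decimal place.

Calculated osmolality = 2·Na + glucose/18 + BUN/2.8
= 2·141 + 121/18 + 94/2.8
= 282 + 6.72 + 33.57
= 322.29 mOsm/kg

322.3 mOsm/kg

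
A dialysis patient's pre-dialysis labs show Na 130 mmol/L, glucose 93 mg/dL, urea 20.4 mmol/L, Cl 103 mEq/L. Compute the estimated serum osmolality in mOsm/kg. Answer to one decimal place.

Calculated osmolality = 2·Na + glucose/18 + urea
= 2·130 + 93/18 + 20.4
= 260 + 5.17 + 20.40
= 285.57 mOsm/kg

285.6 mOsm/kg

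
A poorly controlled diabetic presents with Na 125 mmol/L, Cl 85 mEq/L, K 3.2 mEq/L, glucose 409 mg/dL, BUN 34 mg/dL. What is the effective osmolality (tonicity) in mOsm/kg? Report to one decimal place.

Effective osmolality excludes urea (freely permeant across cell membranes):
2·Na + glucose/18
= 2·125 + 409/18
= 250 + 22.72
= 272.72 mOsm/kg

272.7 mOsm/kg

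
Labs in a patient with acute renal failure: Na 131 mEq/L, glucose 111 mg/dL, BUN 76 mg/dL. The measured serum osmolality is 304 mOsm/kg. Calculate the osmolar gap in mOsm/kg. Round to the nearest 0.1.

8.7 mOsm/kg

Calculated osmolality = 2·Na + glucose/18 + BUN/2.8
= 2·131 + 111/18 + 76/2.8
= 262 + 6.17 + 27.14
= 295.31 mOsm/kg ≈ 295.3 mOsm/kg
Osmolar gap = measured − calculated = 304 − 295.3 = 8.7 mOsm/kg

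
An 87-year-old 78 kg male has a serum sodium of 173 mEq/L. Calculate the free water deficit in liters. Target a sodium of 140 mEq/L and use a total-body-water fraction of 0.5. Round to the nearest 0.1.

9.2 L

TBW = 0.5 · 78 = 39 L
Free water deficit = TBW · (Na/140 − 1)
= 39 · (173/140 − 1)
= 39 · 0.2357
= 9.19 L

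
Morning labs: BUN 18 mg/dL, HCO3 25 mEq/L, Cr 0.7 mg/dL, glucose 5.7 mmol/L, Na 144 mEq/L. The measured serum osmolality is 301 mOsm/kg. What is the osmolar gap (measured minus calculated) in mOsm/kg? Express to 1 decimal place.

0.9 mOsm/kg

Calculated osmolality = 2·Na + glucose + BUN/2.8
= 2·144 + 5.7 + 18/2.8
= 288 + 5.70 + 6.43
= 300.13 mOsm/kg ≈ 300.1 mOsm/kg
Osmolar gap = measured − calculated = 301 − 300.1 = 0.9 mOsm/kg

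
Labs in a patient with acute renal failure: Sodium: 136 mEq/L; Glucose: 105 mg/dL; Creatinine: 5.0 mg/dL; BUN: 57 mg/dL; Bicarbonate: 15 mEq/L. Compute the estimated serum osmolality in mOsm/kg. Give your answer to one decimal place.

Calculated osmolality = 2·Na + glucose/18 + BUN/2.8
= 2·136 + 105/18 + 57/2.8
= 272 + 5.83 + 20.36
= 298.19 mOsm/kg

298.2 mOsm/kg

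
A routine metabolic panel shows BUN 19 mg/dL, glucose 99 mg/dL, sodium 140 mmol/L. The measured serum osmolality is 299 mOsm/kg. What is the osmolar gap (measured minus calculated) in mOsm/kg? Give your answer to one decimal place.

Calculated osmolality = 2·Na + glucose/18 + BUN/2.8
= 2·140 + 99/18 + 19/2.8
= 280 + 5.50 + 6.79
= 292.29 mOsm/kg ≈ 292.3 mOsm/kg
Osmolar gap = measured − calculated = 299 − 292.3 = 6.7 mOsm/kg

6.7 mOsm/kg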